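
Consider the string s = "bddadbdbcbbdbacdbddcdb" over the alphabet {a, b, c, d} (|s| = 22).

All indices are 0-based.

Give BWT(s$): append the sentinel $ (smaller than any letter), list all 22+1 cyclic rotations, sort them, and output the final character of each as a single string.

rank  rotation                 last
    0  $bddadbdbcbbdbacdbddcdb  b
    1  acdbddcdb$bddadbdbcbbdb  b
    2  adbdbcbbdbacdbddcdb$bdd  d
    3  b$bddadbdbcbbdbacdbddcd  d
    4  bacdbddcdb$bddadbdbcbbd  d
    5  bbdbacdbddcdb$bddadbdbc  c
    6  bcbbdbacdbddcdb$bddadbd  d
    7  bdbacdbddcdb$bddadbdbcb  b
    8  bdbcbbdbacdbddcdb$bddad  d
    9  bddadbdbcbbdbacdbddcdb$  $
   10  bddcdb$bddadbdbcbbdbacd  d
   11  cbbdbacdbddcdb$bddadbdb  b
   12  cdb$bddadbdbcbbdbacdbdd  d
   13  cdbddcdb$bddadbdbcbbdba  a
   14  dadbdbcbbdbacdbddcdb$bd  d
   15  db$bddadbdbcbbdbacdbddc  c
   16  dbacdbddcdb$bddadbdbcbb  b
   17  dbcbbdbacdbddcdb$bddadb  b
   18  dbdbcbbdbacdbddcdb$bdda  a
   19  dbddcdb$bddadbdbcbbdbac  c
   20  dcdb$bddadbdbcbbdbacdbd  d
   21  ddadbdbcbbdbacdbddcdb$b  b
   22  ddcdb$bddadbdbcbbdbacdb  b

bbdddcdbd$dbdadcbbacdbb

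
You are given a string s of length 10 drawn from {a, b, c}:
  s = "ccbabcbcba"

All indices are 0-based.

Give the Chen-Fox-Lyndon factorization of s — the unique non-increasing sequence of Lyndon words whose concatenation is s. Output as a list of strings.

emit factor 1: 'c' (i=0, period=1)
emit factor 2: 'c' (i=1, period=1)
emit factor 3: 'b' (i=2, period=1)
emit factor 4: 'abcbcb' (i=3, period=6)
emit factor 5: 'a' (i=9, period=1)

["c", "c", "b", "abcbcb", "a"]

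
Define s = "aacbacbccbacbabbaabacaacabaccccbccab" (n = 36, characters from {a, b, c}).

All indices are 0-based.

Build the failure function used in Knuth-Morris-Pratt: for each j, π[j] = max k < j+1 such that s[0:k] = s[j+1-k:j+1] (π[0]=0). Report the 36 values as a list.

π[0] = 0
j=1 s[j]='a': π[1]=1 (border 'a')
j=2 s[j]='c': k: 1→0; π[2]=0 (border '')
j=3 s[j]='b': π[3]=0 (border '')
j=4 s[j]='a': π[4]=1 (border 'a')
j=5 s[j]='c': k: 1→0; π[5]=0 (border '')
j=6 s[j]='b': π[6]=0 (border '')
j=7 s[j]='c': π[7]=0 (border '')
j=8 s[j]='c': π[8]=0 (border '')
j=9 s[j]='b': π[9]=0 (border '')
j=10 s[j]='a': π[10]=1 (border 'a')
j=11 s[j]='c': k: 1→0; π[11]=0 (border '')
j=12 s[j]='b': π[12]=0 (border '')
j=13 s[j]='a': π[13]=1 (border 'a')
j=14 s[j]='b': k: 1→0; π[14]=0 (border '')
j=15 s[j]='b': π[15]=0 (border '')
j=16 s[j]='a': π[16]=1 (border 'a')
j=17 s[j]='a': π[17]=2 (border 'aa')
j=18 s[j]='b': k: 2→1→0; π[18]=0 (border '')
j=19 s[j]='a': π[19]=1 (border 'a')
j=20 s[j]='c': k: 1→0; π[20]=0 (border '')
j=21 s[j]='a': π[21]=1 (border 'a')
j=22 s[j]='a': π[22]=2 (border 'aa')
j=23 s[j]='c': π[23]=3 (border 'aac')
j=24 s[j]='a': k: 3→0; π[24]=1 (border 'a')
j=25 s[j]='b': k: 1→0; π[25]=0 (border '')
j=26 s[j]='a': π[26]=1 (border 'a')
j=27 s[j]='c': k: 1→0; π[27]=0 (border '')
j=28 s[j]='c': π[28]=0 (border '')
j=29 s[j]='c': π[29]=0 (border '')
j=30 s[j]='c': π[30]=0 (border '')
j=31 s[j]='b': π[31]=0 (border '')
j=32 s[j]='c': π[32]=0 (border '')
j=33 s[j]='c': π[33]=0 (border '')
j=34 s[j]='a': π[34]=1 (border 'a')
j=35 s[j]='b': k: 1→0; π[35]=0 (border '')

[0, 1, 0, 0, 1, 0, 0, 0, 0, 0, 1, 0, 0, 1, 0, 0, 1, 2, 0, 1, 0, 1, 2, 3, 1, 0, 1, 0, 0, 0, 0, 0, 0, 0, 1, 0]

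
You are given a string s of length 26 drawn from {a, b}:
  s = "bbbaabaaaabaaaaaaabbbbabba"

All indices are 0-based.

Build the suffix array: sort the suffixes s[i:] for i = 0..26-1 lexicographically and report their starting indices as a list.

[25, 11, 12, 13, 6, 14, 7, 15, 8, 3, 16, 9, 4, 22, 17, 24, 10, 5, 2, 21, 23, 1, 20, 0, 19, 18]

rank | idx | suffix
   0 |  25 | a
   1 |  11 | aaaaaaabbbbabba
   2 |  12 | aaaaaabbbbabba
   3 |  13 | aaaaabbbbabba
   4 |   6 | aaaabaaaaaaabbbbabba
   5 |  14 | aaaabbbbabba
   6 |   7 | aaabaaaaaaabbbbabba
   7 |  15 | aaabbbbabba
   8 |   8 | aabaaaaaaabbbbabba
   9 |   3 | aabaaaabaaaaaaabbbbabba
  10 |  16 | aabbbbabba
  11 |   9 | abaaaaaaabbbbabba
  12 |   4 | abaaaabaaaaaaabbbbabba
  13 |  22 | abba
  14 |  17 | abbbbabba
  15 |  24 | ba
  16 |  10 | baaaaaaabbbbabba
  17 |   5 | baaaabaaaaaaabbbbabba
  18 |   2 | baabaaaabaaaaaaabbbbabba
  19 |  21 | babba
  20 |  23 | bba
  21 |   1 | bbaabaaaabaaaaaaabbbbabba
  22 |  20 | bbabba
  23 |   0 | bbbaabaaaabaaaaaaabbbbabba
  24 |  19 | bbbabba
  25 |  18 | bbbbabba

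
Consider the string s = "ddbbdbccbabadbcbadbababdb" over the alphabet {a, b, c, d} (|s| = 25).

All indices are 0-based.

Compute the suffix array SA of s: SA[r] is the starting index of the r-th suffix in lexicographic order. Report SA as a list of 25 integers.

[19, 9, 21, 16, 11, 24, 18, 8, 20, 15, 10, 2, 13, 5, 22, 3, 7, 14, 6, 23, 17, 1, 12, 4, 0]

sorted suffixes:
  #0 SA[0]=19  'ababdb'
  #1 SA[1]=9  'abadbcbadbababdb'
  #2 SA[2]=21  'abdb'
  #3 SA[3]=16  'adbababdb'
  #4 SA[4]=11  'adbcbadbababdb'
  #5 SA[5]=24  'b'
  #6 SA[6]=18  'bababdb'
  #7 SA[7]=8  'babadbcbadbababdb'
  #8 SA[8]=20  'babdb'
  #9 SA[9]=15  'badbababdb'
  #10 SA[10]=10  'badbcbadbababdb'
  #11 SA[11]=2  'bbdbccbabadbcbadbababdb'
  #12 SA[12]=13  'bcbadbababdb'
  #13 SA[13]=5  'bccbabadbcbadbababdb'
  #14 SA[14]=22  'bdb'
  #15 SA[15]=3  'bdbccbabadbcbadbababdb'
  #16 SA[16]=7  'cbabadbcbadbababdb'
  #17 SA[17]=14  'cbadbababdb'
  #18 SA[18]=6  'ccbabadbcbadbababdb'
  #19 SA[19]=23  'db'
  #20 SA[20]=17  'dbababdb'
  #21 SA[21]=1  'dbbdbccbabadbcbadbababdb'
  #22 SA[22]=12  'dbcbadbababdb'
  #23 SA[23]=4  'dbccbabadbcbadbababdb'
  #24 SA[24]=0  'ddbbdbccbabadbcbadbababdb'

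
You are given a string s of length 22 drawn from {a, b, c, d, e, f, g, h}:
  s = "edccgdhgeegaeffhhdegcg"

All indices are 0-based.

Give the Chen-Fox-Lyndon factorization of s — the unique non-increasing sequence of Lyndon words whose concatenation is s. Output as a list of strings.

["e", "d", "ccgdhgeeg", "aeffhhdegcg"]

emit factor 1: 'e' (i=0, period=1)
emit factor 2: 'd' (i=1, period=1)
emit factor 3: 'ccgdhgeeg' (i=2, period=9)
emit factor 4: 'aeffhhdegcg' (i=11, period=11)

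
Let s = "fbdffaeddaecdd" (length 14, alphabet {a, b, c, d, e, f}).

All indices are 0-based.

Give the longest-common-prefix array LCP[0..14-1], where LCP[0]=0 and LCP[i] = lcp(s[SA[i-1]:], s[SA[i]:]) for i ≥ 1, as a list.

rank→(start, suffix):
  0 → (9, 'aecdd')
  1 → (5, 'aeddaecdd')
  2 → (1, 'bdffaeddaecdd')
  3 → (11, 'cdd')
  4 → (13, 'd')
  5 → (8, 'daecdd')
  6 → (12, 'dd')
  7 → (7, 'ddaecdd')
  8 → (2, 'dffaeddaecdd')
  9 → (10, 'ecdd')
  10 → (6, 'eddaecdd')
  11 → (4, 'faeddaecdd')
  12 → (0, 'fbdffaeddaecdd')
  13 → (3, 'ffaeddaecdd')

SA = [9, 5, 1, 11, 13, 8, 12, 7, 2, 10, 6, 4, 0, 3]
rank  pair      lcp
   1  s[9:],s[5:]  2  'ae'
   2  s[5:],s[1:]  0  ''
   3  s[1:],s[11:]  0  ''
   4  s[11:],s[13:]  0  ''
   5  s[13:],s[8:]  1  'd'
   6  s[8:],s[12:]  1  'd'
   7  s[12:],s[7:]  2  'dd'
   8  s[7:],s[2:]  1  'd'
   9  s[2:],s[10:]  0  ''
  10  s[10:],s[6:]  1  'e'
  11  s[6:],s[4:]  0  ''
  12  s[4:],s[0:]  1  'f'
  13  s[0:],s[3:]  1  'f'

[0, 2, 0, 0, 0, 1, 1, 2, 1, 0, 1, 0, 1, 1]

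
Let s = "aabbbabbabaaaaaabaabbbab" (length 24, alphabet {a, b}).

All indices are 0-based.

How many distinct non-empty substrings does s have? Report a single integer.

sorted suffixes:
  #0 SA[0]=10  'aaaaaabaabbbab'
  #1 SA[1]=11  'aaaaabaabbbab'
  #2 SA[2]=12  'aaaabaabbbab'
  #3 SA[3]=13  'aaabaabbbab'
  #4 SA[4]=14  'aabaabbbab'
  #5 SA[5]=17  'aabbbab'
  #6 SA[6]=0  'aabbbabbabaaaaaabaabbbab'
  #7 SA[7]=22  'ab'
  #8 SA[8]=8  'abaaaaaabaabbbab'
  #9 SA[9]=15  'abaabbbab'
  #10 SA[10]=5  'abbabaaaaaabaabbbab'
  #11 SA[11]=18  'abbbab'
  #12 SA[12]=1  'abbbabbabaaaaaabaabbbab'
  #13 SA[13]=23  'b'
  #14 SA[14]=9  'baaaaaabaabbbab'
  #15 SA[15]=16  'baabbbab'
  #16 SA[16]=21  'bab'
  #17 SA[17]=7  'babaaaaaabaabbbab'
  #18 SA[18]=4  'babbabaaaaaabaabbbab'
  #19 SA[19]=20  'bbab'
  #20 SA[20]=6  'bbabaaaaaabaabbbab'
  #21 SA[21]=3  'bbabbabaaaaaabaabbbab'
  #22 SA[22]=19  'bbbab'
  #23 SA[23]=2  'bbbabbabaaaaaabaabbbab'

SA = [10, 11, 12, 13, 14, 17, 0, 22, 8, 15, 5, 18, 1, 23, 9, 16, 21, 7, 4, 20, 6, 3, 19, 2]
[i] adj suffixes → lcp
  [1] 10/11 → 5 ('aaaaa')
  [2] 11/12 → 4 ('aaaa')
  [3] 12/13 → 3 ('aaa')
  [4] 13/14 → 2 ('aa')
  [5] 14/17 → 3 ('aab')
  [6] 17/0 → 7 ('aabbbab')
  [7] 0/22 → 1 ('a')
  [8] 22/8 → 2 ('ab')
  [9] 8/15 → 4 ('abaa')
  [10] 15/5 → 2 ('ab')
  [11] 5/18 → 3 ('abb')
  [12] 18/1 → 6 ('abbbab')
  [13] 1/23 → 0 ('')
  [14] 23/9 → 1 ('b')
  [15] 9/16 → 3 ('baa')
  [16] 16/21 → 2 ('ba')
  [17] 21/7 → 3 ('bab')
  [18] 7/4 → 3 ('bab')
  [19] 4/20 → 1 ('b')
  [20] 20/6 → 4 ('bbab')
  [21] 6/3 → 4 ('bbab')
  [22] 3/19 → 2 ('bb')
  [23] 19/2 → 5 ('bbbab')

n(n+1)/2 = 24·25/2 = 300
Σ LCP = 0 + 5 + 4 + 3 + 2 + 3 + 7 + 1 + 2 + 4 + 2 + 3 + 6 + 0 + 1 + 3 + 2 + 3 + 3 + 1 + 4 + 4 + 2 + 5 = 70
distinct = 300 − 70 = 230

230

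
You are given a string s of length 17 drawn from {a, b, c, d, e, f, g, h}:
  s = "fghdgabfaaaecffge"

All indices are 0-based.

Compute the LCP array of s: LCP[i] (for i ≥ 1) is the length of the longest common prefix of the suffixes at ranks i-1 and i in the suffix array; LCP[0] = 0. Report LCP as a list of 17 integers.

rank→(start, suffix):
  0 → (8, 'aaaecffge')
  1 → (9, 'aaecffge')
  2 → (5, 'abfaaaecffge')
  3 → (10, 'aecffge')
  4 → (6, 'bfaaaecffge')
  5 → (12, 'cffge')
  6 → (3, 'dgabfaaaecffge')
  7 → (16, 'e')
  8 → (11, 'ecffge')
  9 → (7, 'faaaecffge')
  10 → (13, 'ffge')
  11 → (14, 'fge')
  12 → (0, 'fghdgabfaaaecffge')
  13 → (4, 'gabfaaaecffge')
  14 → (15, 'ge')
  15 → (1, 'ghdgabfaaaecffge')
  16 → (2, 'hdgabfaaaecffge')

SA = [8, 9, 5, 10, 6, 12, 3, 16, 11, 7, 13, 14, 0, 4, 15, 1, 2]
rank  pair      lcp
   1  s[8:],s[9:]  2  'aa'
   2  s[9:],s[5:]  1  'a'
   3  s[5:],s[10:]  1  'a'
   4  s[10:],s[6:]  0  ''
   5  s[6:],s[12:]  0  ''
   6  s[12:],s[3:]  0  ''
   7  s[3:],s[16:]  0  ''
   8  s[16:],s[11:]  1  'e'
   9  s[11:],s[7:]  0  ''
  10  s[7:],s[13:]  1  'f'
  11  s[13:],s[14:]  1  'f'
  12  s[14:],s[0:]  2  'fg'
  13  s[0:],s[4:]  0  ''
  14  s[4:],s[15:]  1  'g'
  15  s[15:],s[1:]  1  'g'
  16  s[1:],s[2:]  0  ''

[0, 2, 1, 1, 0, 0, 0, 0, 1, 0, 1, 1, 2, 0, 1, 1, 0]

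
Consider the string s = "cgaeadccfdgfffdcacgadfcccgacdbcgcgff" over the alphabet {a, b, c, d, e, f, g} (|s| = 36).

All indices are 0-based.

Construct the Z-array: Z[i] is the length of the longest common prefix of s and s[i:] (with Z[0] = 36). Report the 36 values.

Z[0]=36
i=1: i≥r, start 0; Z[1]=0
i=2: i≥r, start 0; Z[2]=0
i=3: i≥r, start 0; Z[3]=0
i=4: i≥r, start 0; Z[4]=0
i=5: i≥r, start 0; Z[5]=0
i=6: i≥r, start 0; Z[6]=1 scan→box=[6,7)
i=7: i≥r, start 0; Z[7]=1 scan→box=[7,8)
i=8: i≥r, start 0; Z[8]=0
i=9: i≥r, start 0; Z[9]=0
i=10: i≥r, start 0; Z[10]=0
i=11: i≥r, start 0; Z[11]=0
i=12: i≥r, start 0; Z[12]=0
i=13: i≥r, start 0; Z[13]=0
i=14: i≥r, start 0; Z[14]=0
i=15: i≥r, start 0; Z[15]=1 scan→box=[15,16)
i=16: i≥r, start 0; Z[16]=0
i=17: i≥r, start 0; Z[17]=3 scan→box=[17,20)
i=18: min(r-i=2, Z[1]=0)=0; Z[18]=0
i=19: min(r-i=1, Z[2]=0)=0; Z[19]=0
i=20: i≥r, start 0; Z[20]=0
i=21: i≥r, start 0; Z[21]=0
i=22: i≥r, start 0; Z[22]=1 scan→box=[22,23)
i=23: i≥r, start 0; Z[23]=1 scan→box=[23,24)
i=24: i≥r, start 0; Z[24]=3 scan→box=[24,27)
i=25: min(r-i=2, Z[1]=0)=0; Z[25]=0
i=26: min(r-i=1, Z[2]=0)=0; Z[26]=0
i=27: i≥r, start 0; Z[27]=1 scan→box=[27,28)
i=28: i≥r, start 0; Z[28]=0
i=29: i≥r, start 0; Z[29]=0
i=30: i≥r, start 0; Z[30]=2 scan→box=[30,32)
i=31: min(r-i=1, Z[1]=0)=0; Z[31]=0
i=32: i≥r, start 0; Z[32]=2 scan→box=[32,34)
i=33: min(r-i=1, Z[1]=0)=0; Z[33]=0
i=34: i≥r, start 0; Z[34]=0
i=35: i≥r, start 0; Z[35]=0

[36, 0, 0, 0, 0, 0, 1, 1, 0, 0, 0, 0, 0, 0, 0, 1, 0, 3, 0, 0, 0, 0, 1, 1, 3, 0, 0, 1, 0, 0, 2, 0, 2, 0, 0, 0]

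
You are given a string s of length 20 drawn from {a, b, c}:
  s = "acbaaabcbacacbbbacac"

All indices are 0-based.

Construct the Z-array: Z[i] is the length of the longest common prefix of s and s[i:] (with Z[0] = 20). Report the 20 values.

Z[0]=20
i=1: fresh scan; Z[1]=0
i=2: fresh scan; Z[2]=0
i=3: fresh scan; Z[3]=1 grow→box=[3,4)
i=4: fresh scan; Z[4]=1 grow→box=[4,5)
i=5: fresh scan; Z[5]=1 grow→box=[5,6)
i=6: fresh scan; Z[6]=0
i=7: fresh scan; Z[7]=0
i=8: fresh scan; Z[8]=0
i=9: fresh scan; Z[9]=2 grow→box=[9,11)
i=10: min(r-i=1, Z[1]=0)=0; Z[10]=0
i=11: fresh scan; Z[11]=3 grow→box=[11,14)
i=12: min(r-i=2, Z[1]=0)=0; Z[12]=0
i=13: min(r-i=1, Z[2]=0)=0; Z[13]=0
i=14: fresh scan; Z[14]=0
i=15: fresh scan; Z[15]=0
i=16: fresh scan; Z[16]=2 grow→box=[16,18)
i=17: min(r-i=1, Z[1]=0)=0; Z[17]=0
i=18: fresh scan; Z[18]=2 grow→box=[18,20)
i=19: min(r-i=1, Z[1]=0)=0; Z[19]=0

[20, 0, 0, 1, 1, 1, 0, 0, 0, 2, 0, 3, 0, 0, 0, 0, 2, 0, 2, 0]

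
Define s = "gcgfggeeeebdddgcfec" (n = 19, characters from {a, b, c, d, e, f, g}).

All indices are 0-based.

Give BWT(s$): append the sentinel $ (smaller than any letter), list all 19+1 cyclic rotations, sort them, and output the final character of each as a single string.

rank  rotation              last
    0  $gcgfggeeeebdddgcfec  c
    1  bdddgcfec$gcgfggeeee  e
    2  c$gcgfggeeeebdddgcfe  e
    3  cfec$gcgfggeeeebdddg  g
    4  cgfggeeeebdddgcfec$g  g
    5  dddgcfec$gcgfggeeeeb  b
    6  ddgcfec$gcgfggeeeebd  d
    7  dgcfec$gcgfggeeeebdd  d
    8  ebdddgcfec$gcgfggeee  e
    9  ec$gcgfggeeeebdddgcf  f
   10  eebdddgcfec$gcgfggee  e
   11  eeebdddgcfec$gcgfgge  e
   12  eeeebdddgcfec$gcgfgg  g
   13  fec$gcgfggeeeebdddgc  c
   14  fggeeeebdddgcfec$gcg  g
   15  gcfec$gcgfggeeeebddd  d
   16  gcgfggeeeebdddgcfec$  $
   17  geeeebdddgcfec$gcgfg  g
   18  gfggeeeebdddgcfec$gc  c
   19  ggeeeebdddgcfec$gcgf  f

ceeggbddefeegcgd$gcf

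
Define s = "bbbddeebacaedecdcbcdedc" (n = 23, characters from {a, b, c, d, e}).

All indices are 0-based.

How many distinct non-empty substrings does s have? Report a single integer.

252

rank→(start, suffix):
  0 → (8, 'acaedecdcbcdedc')
  1 → (10, 'aedecdcbcdedc')
  2 → (7, 'bacaedecdcbcdedc')
  3 → (0, 'bbbddeebacaedecdcbcdedc')
  4 → (1, 'bbddeebacaedecdcbcdedc')
  5 → (17, 'bcdedc')
  6 → (2, 'bddeebacaedecdcbcdedc')
  7 → (22, 'c')
  8 → (9, 'caedecdcbcdedc')
  9 → (16, 'cbcdedc')
  10 → (14, 'cdcbcdedc')
  11 → (18, 'cdedc')
  12 → (21, 'dc')
  13 → (15, 'dcbcdedc')
  14 → (3, 'ddeebacaedecdcbcdedc')
  15 → (12, 'decdcbcdedc')
  16 → (19, 'dedc')
  17 → (4, 'deebacaedecdcbcdedc')
  18 → (6, 'ebacaedecdcbcdedc')
  19 → (13, 'ecdcbcdedc')
  20 → (20, 'edc')
  21 → (11, 'edecdcbcdedc')
  22 → (5, 'eebacaedecdcbcdedc')

SA = [8, 10, 7, 0, 1, 17, 2, 22, 9, 16, 14, 18, 21, 15, 3, 12, 19, 4, 6, 13, 20, 11, 5]
rank  pair      lcp
   1  s[8:],s[10:]  1  'a'
   2  s[10:],s[7:]  0  ''
   3  s[7:],s[0:]  1  'b'
   4  s[0:],s[1:]  2  'bb'
   5  s[1:],s[17:]  1  'b'
   6  s[17:],s[2:]  1  'b'
   7  s[2:],s[22:]  0  ''
   8  s[22:],s[9:]  1  'c'
   9  s[9:],s[16:]  1  'c'
  10  s[16:],s[14:]  1  'c'
  11  s[14:],s[18:]  2  'cd'
  12  s[18:],s[21:]  0  ''
  13  s[21:],s[15:]  2  'dc'
  14  s[15:],s[3:]  1  'd'
  15  s[3:],s[12:]  1  'd'
  16  s[12:],s[19:]  2  'de'
  17  s[19:],s[4:]  2  'de'
  18  s[4:],s[6:]  0  ''
  19  s[6:],s[13:]  1  'e'
  20  s[13:],s[20:]  1  'e'
  21  s[20:],s[11:]  2  'ed'
  22  s[11:],s[5:]  1  'e'

n(n+1)/2 = 23·24/2 = 276
Σ LCP = 0 + 1 + 0 + 1 + 2 + 1 + 1 + 0 + 1 + 1 + 1 + 2 + 0 + 2 + 1 + 1 + 2 + 2 + 0 + 1 + 1 + 2 + 1 = 24
distinct = 276 − 24 = 252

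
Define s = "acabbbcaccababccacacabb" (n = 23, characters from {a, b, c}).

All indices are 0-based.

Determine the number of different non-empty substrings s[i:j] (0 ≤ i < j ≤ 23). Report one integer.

sorted suffixes:
  #0 SA[0]=10  'ababccacacabb'
  #1 SA[1]=20  'abb'
  #2 SA[2]=2  'abbbcaccababccacacabb'
  #3 SA[3]=12  'abccacacabb'
  #4 SA[4]=18  'acabb'
  #5 SA[5]=0  'acabbbcaccababccacacabb'
  #6 SA[6]=16  'acacabb'
  #7 SA[7]=7  'accababccacacabb'
  #8 SA[8]=22  'b'
  #9 SA[9]=11  'babccacacabb'
  #10 SA[10]=21  'bb'
  #11 SA[11]=3  'bbbcaccababccacacabb'
  #12 SA[12]=4  'bbcaccababccacacabb'
  #13 SA[13]=5  'bcaccababccacacabb'
  #14 SA[14]=13  'bccacacabb'
  #15 SA[15]=9  'cababccacacabb'
  #16 SA[16]=19  'cabb'
  #17 SA[17]=1  'cabbbcaccababccacacabb'
  #18 SA[18]=17  'cacabb'
  #19 SA[19]=15  'cacacabb'
  #20 SA[20]=6  'caccababccacacabb'
  #21 SA[21]=8  'ccababccacacabb'
  #22 SA[22]=14  'ccacacabb'

SA = [10, 20, 2, 12, 18, 0, 16, 7, 22, 11, 21, 3, 4, 5, 13, 9, 19, 1, 17, 15, 6, 8, 14]
rank  pair      lcp
   1  s[10:],s[20:]  2  'ab'
   2  s[20:],s[2:]  3  'abb'
   3  s[2:],s[12:]  2  'ab'
   4  s[12:],s[18:]  1  'a'
   5  s[18:],s[0:]  5  'acabb'
   6  s[0:],s[16:]  3  'aca'
   7  s[16:],s[7:]  2  'ac'
   8  s[7:],s[22:]  0  ''
   9  s[22:],s[11:]  1  'b'
  10  s[11:],s[21:]  1  'b'
  11  s[21:],s[3:]  2  'bb'
  12  s[3:],s[4:]  2  'bb'
  13  s[4:],s[5:]  1  'b'
  14  s[5:],s[13:]  2  'bc'
  15  s[13:],s[9:]  0  ''
  16  s[9:],s[19:]  3  'cab'
  17  s[19:],s[1:]  4  'cabb'
  18  s[1:],s[17:]  2  'ca'
  19  s[17:],s[15:]  4  'caca'
  20  s[15:],s[6:]  3  'cac'
  21  s[6:],s[8:]  1  'c'
  22  s[8:],s[14:]  3  'cca'

n(n+1)/2 = 23·24/2 = 276
Σ LCP = 0 + 2 + 3 + 2 + 1 + 5 + 3 + 2 + 0 + 1 + 1 + 2 + 2 + 1 + 2 + 0 + 3 + 4 + 2 + 4 + 3 + 1 + 3 = 47
distinct = 276 − 47 = 229

229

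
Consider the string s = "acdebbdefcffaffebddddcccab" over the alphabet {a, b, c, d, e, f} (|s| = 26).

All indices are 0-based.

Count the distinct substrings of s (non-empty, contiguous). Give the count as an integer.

rank | idx | suffix
   0 |  24 | ab
   1 |   0 | acdebbdefcffaffebddddcccab
   2 |  12 | affebddddcccab
   3 |  25 | b
   4 |   4 | bbdefcffaffebddddcccab
   5 |  16 | bddddcccab
   6 |   5 | bdefcffaffebddddcccab
   7 |  23 | cab
   8 |  22 | ccab
   9 |  21 | cccab
  10 |   1 | cdebbdefcffaffebddddcccab
  11 |   9 | cffaffebddddcccab
  12 |  20 | dcccab
  13 |  19 | ddcccab
  14 |  18 | dddcccab
  15 |  17 | ddddcccab
  16 |   2 | debbdefcffaffebddddcccab
  17 |   6 | defcffaffebddddcccab
  18 |   3 | ebbdefcffaffebddddcccab
  19 |  15 | ebddddcccab
  20 |   7 | efcffaffebddddcccab
  21 |  11 | faffebddddcccab
  22 |   8 | fcffaffebddddcccab
  23 |  14 | febddddcccab
  24 |  10 | ffaffebddddcccab
  25 |  13 | ffebddddcccab

SA = [24, 0, 12, 25, 4, 16, 5, 23, 22, 21, 1, 9, 20, 19, 18, 17, 2, 6, 3, 15, 7, 11, 8, 14, 10, 13]
i: (SA[i-1],SA[i]) lcp shared
  1: (24,0) 1 'a'
  2: (0,12) 1 'a'
  3: (12,25) 0 ''
  4: (25,4) 1 'b'
  5: (4,16) 1 'b'
  6: (16,5) 2 'bd'
  7: (5,23) 0 ''
  8: (23,22) 1 'c'
  9: (22,21) 2 'cc'
  10: (21,1) 1 'c'
  11: (1,9) 1 'c'
  12: (9,20) 0 ''
  13: (20,19) 1 'd'
  14: (19,18) 2 'dd'
  15: (18,17) 3 'ddd'
  16: (17,2) 1 'd'
  17: (2,6) 2 'de'
  18: (6,3) 0 ''
  19: (3,15) 2 'eb'
  20: (15,7) 1 'e'
  21: (7,11) 0 ''
  22: (11,8) 1 'f'
  23: (8,14) 1 'f'
  24: (14,10) 1 'f'
  25: (10,13) 2 'ff'

n(n+1)/2 = 26·27/2 = 351
Σ LCP = 0 + 1 + 1 + 0 + 1 + 1 + 2 + 0 + 1 + 2 + 1 + 1 + 0 + 1 + 2 + 3 + 1 + 2 + 0 + 2 + 1 + 0 + 1 + 1 + 1 + 2 = 28
distinct = 351 − 28 = 323

323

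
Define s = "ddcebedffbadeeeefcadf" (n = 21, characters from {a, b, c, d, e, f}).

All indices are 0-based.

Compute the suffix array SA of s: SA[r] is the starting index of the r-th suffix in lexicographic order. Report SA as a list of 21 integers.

sorted suffixes:
  #0 SA[0]=10  'adeeeefcadf'
  #1 SA[1]=18  'adf'
  #2 SA[2]=9  'badeeeefcadf'
  #3 SA[3]=4  'bedffbadeeeefcadf'
  #4 SA[4]=17  'cadf'
  #5 SA[5]=2  'cebedffbadeeeefcadf'
  #6 SA[6]=1  'dcebedffbadeeeefcadf'
  #7 SA[7]=0  'ddcebedffbadeeeefcadf'
  #8 SA[8]=11  'deeeefcadf'
  #9 SA[9]=19  'df'
  #10 SA[10]=6  'dffbadeeeefcadf'
  #11 SA[11]=3  'ebedffbadeeeefcadf'
  #12 SA[12]=5  'edffbadeeeefcadf'
  #13 SA[13]=12  'eeeefcadf'
  #14 SA[14]=13  'eeefcadf'
  #15 SA[15]=14  'eefcadf'
  #16 SA[16]=15  'efcadf'
  #17 SA[17]=20  'f'
  #18 SA[18]=8  'fbadeeeefcadf'
  #19 SA[19]=16  'fcadf'
  #20 SA[20]=7  'ffbadeeeefcadf'

[10, 18, 9, 4, 17, 2, 1, 0, 11, 19, 6, 3, 5, 12, 13, 14, 15, 20, 8, 16, 7]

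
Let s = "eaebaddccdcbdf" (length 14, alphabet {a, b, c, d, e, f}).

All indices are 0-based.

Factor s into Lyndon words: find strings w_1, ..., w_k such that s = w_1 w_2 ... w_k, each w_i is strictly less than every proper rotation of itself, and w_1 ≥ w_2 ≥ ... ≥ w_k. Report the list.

emit factor 1: 'e' (i=0, period=1)
emit factor 2: 'aeb' (i=1, period=3)
emit factor 3: 'addccdcbdf' (i=4, period=10)

["e", "aeb", "addccdcbdf"]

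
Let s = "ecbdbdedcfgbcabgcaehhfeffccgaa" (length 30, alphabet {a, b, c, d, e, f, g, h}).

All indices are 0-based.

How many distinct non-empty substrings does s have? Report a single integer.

441

sorted suffixes:
  #0 SA[0]=29  'a'
  #1 SA[1]=28  'aa'
  #2 SA[2]=13  'abgcaehhfeffccgaa'
  #3 SA[3]=17  'aehhfeffccgaa'
  #4 SA[4]=11  'bcabgcaehhfeffccgaa'
  #5 SA[5]=2  'bdbdedcfgbcabgcaehhfeffccgaa'
  #6 SA[6]=4  'bdedcfgbcabgcaehhfeffccgaa'
  #7 SA[7]=14  'bgcaehhfeffccgaa'
  #8 SA[8]=12  'cabgcaehhfeffccgaa'
  #9 SA[9]=16  'caehhfeffccgaa'
  #10 SA[10]=1  'cbdbdedcfgbcabgcaehhfeffccgaa'
  #11 SA[11]=25  'ccgaa'
  #12 SA[12]=8  'cfgbcabgcaehhfeffccgaa'
  #13 SA[13]=26  'cgaa'
  #14 SA[14]=3  'dbdedcfgbcabgcaehhfeffccgaa'
  #15 SA[15]=7  'dcfgbcabgcaehhfeffccgaa'
  #16 SA[16]=5  'dedcfgbcabgcaehhfeffccgaa'
  #17 SA[17]=0  'ecbdbdedcfgbcabgcaehhfeffccgaa'
  #18 SA[18]=6  'edcfgbcabgcaehhfeffccgaa'
  #19 SA[19]=22  'effccgaa'
  #20 SA[20]=18  'ehhfeffccgaa'
  #21 SA[21]=24  'fccgaa'
  #22 SA[22]=21  'feffccgaa'
  #23 SA[23]=23  'ffccgaa'
  #24 SA[24]=9  'fgbcabgcaehhfeffccgaa'
  #25 SA[25]=27  'gaa'
  #26 SA[26]=10  'gbcabgcaehhfeffccgaa'
  #27 SA[27]=15  'gcaehhfeffccgaa'
  #28 SA[28]=20  'hfeffccgaa'
  #29 SA[29]=19  'hhfeffccgaa'

SA = [29, 28, 13, 17, 11, 2, 4, 14, 12, 16, 1, 25, 8, 26, 3, 7, 5, 0, 6, 22, 18, 24, 21, 23, 9, 27, 10, 15, 20, 19]
i: (SA[i-1],SA[i]) lcp shared
  1: (29,28) 1 'a'
  2: (28,13) 1 'a'
  3: (13,17) 1 'a'
  4: (17,11) 0 ''
  5: (11,2) 1 'b'
  6: (2,4) 2 'bd'
  7: (4,14) 1 'b'
  8: (14,12) 0 ''
  9: (12,16) 2 'ca'
  10: (16,1) 1 'c'
  11: (1,25) 1 'c'
  12: (25,8) 1 'c'
  13: (8,26) 1 'c'
  14: (26,3) 0 ''
  15: (3,7) 1 'd'
  16: (7,5) 1 'd'
  17: (5,0) 0 ''
  18: (0,6) 1 'e'
  19: (6,22) 1 'e'
  20: (22,18) 1 'e'
  21: (18,24) 0 ''
  22: (24,21) 1 'f'
  23: (21,23) 1 'f'
  24: (23,9) 1 'f'
  25: (9,27) 0 ''
  26: (27,10) 1 'g'
  27: (10,15) 1 'g'
  28: (15,20) 0 ''
  29: (20,19) 1 'h'

n(n+1)/2 = 30·31/2 = 465
Σ LCP = 0 + 1 + 1 + 1 + 0 + 1 + 2 + 1 + 0 + 2 + 1 + 1 + 1 + 1 + 0 + 1 + 1 + 0 + 1 + 1 + 1 + 0 + 1 + 1 + 1 + 0 + 1 + 1 + 0 + 1 = 24
distinct = 465 − 24 = 441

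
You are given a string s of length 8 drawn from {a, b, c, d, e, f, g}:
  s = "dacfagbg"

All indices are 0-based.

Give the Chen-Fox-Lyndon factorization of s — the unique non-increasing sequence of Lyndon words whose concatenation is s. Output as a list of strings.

emit factor 1: 'd' (i=0, period=1)
emit factor 2: 'acfagbg' (i=1, period=7)

["d", "acfagbg"]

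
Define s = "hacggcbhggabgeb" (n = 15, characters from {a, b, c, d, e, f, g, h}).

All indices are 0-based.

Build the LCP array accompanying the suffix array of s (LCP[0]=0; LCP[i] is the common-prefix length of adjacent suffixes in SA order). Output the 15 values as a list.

[0, 1, 0, 1, 1, 0, 1, 0, 0, 1, 1, 1, 2, 0, 1]

rank | idx | suffix
   0 |  10 | abgeb
   1 |   1 | acggcbhggabgeb
   2 |  14 | b
   3 |  11 | bgeb
   4 |   6 | bhggabgeb
   5 |   5 | cbhggabgeb
   6 |   2 | cggcbhggabgeb
   7 |  13 | eb
   8 |   9 | gabgeb
   9 |   4 | gcbhggabgeb
  10 |  12 | geb
  11 |   8 | ggabgeb
  12 |   3 | ggcbhggabgeb
  13 |   0 | hacggcbhggabgeb
  14 |   7 | hggabgeb

SA = [10, 1, 14, 11, 6, 5, 2, 13, 9, 4, 12, 8, 3, 0, 7]
rank  pair      lcp
   1  s[10:],s[1:]  1  'a'
   2  s[1:],s[14:]  0  ''
   3  s[14:],s[11:]  1  'b'
   4  s[11:],s[6:]  1  'b'
   5  s[6:],s[5:]  0  ''
   6  s[5:],s[2:]  1  'c'
   7  s[2:],s[13:]  0  ''
   8  s[13:],s[9:]  0  ''
   9  s[9:],s[4:]  1  'g'
  10  s[4:],s[12:]  1  'g'
  11  s[12:],s[8:]  1  'g'
  12  s[8:],s[3:]  2  'gg'
  13  s[3:],s[0:]  0  ''
  14  s[0:],s[7:]  1  'h'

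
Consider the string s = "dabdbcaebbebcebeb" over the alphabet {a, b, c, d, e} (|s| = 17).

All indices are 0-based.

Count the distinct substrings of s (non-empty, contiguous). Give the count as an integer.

rank→(start, suffix):
  0 → (1, 'abdbcaebbebcebeb')
  1 → (6, 'aebbebcebeb')
  2 → (16, 'b')
  3 → (8, 'bbebcebeb')
  4 → (4, 'bcaebbebcebeb')
  5 → (11, 'bcebeb')
  6 → (2, 'bdbcaebbebcebeb')
  7 → (14, 'beb')
  8 → (9, 'bebcebeb')
  9 → (5, 'caebbebcebeb')
  10 → (12, 'cebeb')
  11 → (0, 'dabdbcaebbebcebeb')
  12 → (3, 'dbcaebbebcebeb')
  13 → (15, 'eb')
  14 → (7, 'ebbebcebeb')
  15 → (10, 'ebcebeb')
  16 → (13, 'ebeb')

SA = [1, 6, 16, 8, 4, 11, 2, 14, 9, 5, 12, 0, 3, 15, 7, 10, 13]
i: (SA[i-1],SA[i]) lcp shared
  1: (1,6) 1 'a'
  2: (6,16) 0 ''
  3: (16,8) 1 'b'
  4: (8,4) 1 'b'
  5: (4,11) 2 'bc'
  6: (11,2) 1 'b'
  7: (2,14) 1 'b'
  8: (14,9) 3 'beb'
  9: (9,5) 0 ''
  10: (5,12) 1 'c'
  11: (12,0) 0 ''
  12: (0,3) 1 'd'
  13: (3,15) 0 ''
  14: (15,7) 2 'eb'
  15: (7,10) 2 'eb'
  16: (10,13) 2 'eb'

n(n+1)/2 = 17·18/2 = 153
Σ LCP = 0 + 1 + 0 + 1 + 1 + 2 + 1 + 1 + 3 + 0 + 1 + 0 + 1 + 0 + 2 + 2 + 2 = 18
distinct = 153 − 18 = 135

135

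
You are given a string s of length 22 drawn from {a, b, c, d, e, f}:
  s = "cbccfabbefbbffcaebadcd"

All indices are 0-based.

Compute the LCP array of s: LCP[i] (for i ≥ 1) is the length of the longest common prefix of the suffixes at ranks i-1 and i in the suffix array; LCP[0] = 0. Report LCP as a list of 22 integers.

rank→(start, suffix):
  0 → (5, 'abbefbbffcaebadcd')
  1 → (18, 'adcd')
  2 → (15, 'aebadcd')
  3 → (17, 'badcd')
  4 → (6, 'bbefbbffcaebadcd')
  5 → (10, 'bbffcaebadcd')
  6 → (1, 'bccfabbefbbffcaebadcd')
  7 → (7, 'befbbffcaebadcd')
  8 → (11, 'bffcaebadcd')
  9 → (14, 'caebadcd')
  10 → (0, 'cbccfabbefbbffcaebadcd')
  11 → (2, 'ccfabbefbbffcaebadcd')
  12 → (20, 'cd')
  13 → (3, 'cfabbefbbffcaebadcd')
  14 → (21, 'd')
  15 → (19, 'dcd')
  16 → (16, 'ebadcd')
  17 → (8, 'efbbffcaebadcd')
  18 → (4, 'fabbefbbffcaebadcd')
  19 → (9, 'fbbffcaebadcd')
  20 → (13, 'fcaebadcd')
  21 → (12, 'ffcaebadcd')

SA = [5, 18, 15, 17, 6, 10, 1, 7, 11, 14, 0, 2, 20, 3, 21, 19, 16, 8, 4, 9, 13, 12]
[i] adj suffixes → lcp
  [1] 5/18 → 1 ('a')
  [2] 18/15 → 1 ('a')
  [3] 15/17 → 0 ('')
  [4] 17/6 → 1 ('b')
  [5] 6/10 → 2 ('bb')
  [6] 10/1 → 1 ('b')
  [7] 1/7 → 1 ('b')
  [8] 7/11 → 1 ('b')
  [9] 11/14 → 0 ('')
  [10] 14/0 → 1 ('c')
  [11] 0/2 → 1 ('c')
  [12] 2/20 → 1 ('c')
  [13] 20/3 → 1 ('c')
  [14] 3/21 → 0 ('')
  [15] 21/19 → 1 ('d')
  [16] 19/16 → 0 ('')
  [17] 16/8 → 1 ('e')
  [18] 8/4 → 0 ('')
  [19] 4/9 → 1 ('f')
  [20] 9/13 → 1 ('f')
  [21] 13/12 → 1 ('f')

[0, 1, 1, 0, 1, 2, 1, 1, 1, 0, 1, 1, 1, 1, 0, 1, 0, 1, 0, 1, 1, 1]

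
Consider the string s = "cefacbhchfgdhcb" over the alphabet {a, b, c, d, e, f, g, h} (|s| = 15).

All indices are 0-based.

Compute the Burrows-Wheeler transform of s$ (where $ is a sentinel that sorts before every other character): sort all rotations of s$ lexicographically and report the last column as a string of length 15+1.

bfccha$hgcehfdbc

rank  rotation          last
    0  $cefacbhchfgdhcb  b
    1  acbhchfgdhcb$cef  f
    2  b$cefacbhchfgdhc  c
    3  bhchfgdhcb$cefac  c
    4  cb$cefacbhchfgdh  h
    5  cbhchfgdhcb$cefa  a
    6  cefacbhchfgdhcb$  $
    7  chfgdhcb$cefacbh  h
    8  dhcb$cefacbhchfg  g
    9  efacbhchfgdhcb$c  c
   10  facbhchfgdhcb$ce  e
   11  fgdhcb$cefacbhch  h
   12  gdhcb$cefacbhchf  f
   13  hcb$cefacbhchfgd  d
   14  hchfgdhcb$cefacb  b
   15  hfgdhcb$cefacbhc  c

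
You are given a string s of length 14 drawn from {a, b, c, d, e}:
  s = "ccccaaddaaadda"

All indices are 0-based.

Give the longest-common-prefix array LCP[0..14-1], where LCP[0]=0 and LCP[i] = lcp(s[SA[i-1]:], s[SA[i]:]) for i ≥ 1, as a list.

[0, 1, 2, 5, 1, 4, 0, 1, 2, 3, 0, 2, 1, 3]

rank | idx | suffix
   0 |  13 | a
   1 |   8 | aaadda
   2 |   9 | aadda
   3 |   4 | aaddaaadda
   4 |  10 | adda
   5 |   5 | addaaadda
   6 |   3 | caaddaaadda
   7 |   2 | ccaaddaaadda
   8 |   1 | cccaaddaaadda
   9 |   0 | ccccaaddaaadda
  10 |  12 | da
  11 |   7 | daaadda
  12 |  11 | dda
  13 |   6 | ddaaadda

SA = [13, 8, 9, 4, 10, 5, 3, 2, 1, 0, 12, 7, 11, 6]
[i] adj suffixes → lcp
  [1] 13/8 → 1 ('a')
  [2] 8/9 → 2 ('aa')
  [3] 9/4 → 5 ('aadda')
  [4] 4/10 → 1 ('a')
  [5] 10/5 → 4 ('adda')
  [6] 5/3 → 0 ('')
  [7] 3/2 → 1 ('c')
  [8] 2/1 → 2 ('cc')
  [9] 1/0 → 3 ('ccc')
  [10] 0/12 → 0 ('')
  [11] 12/7 → 2 ('da')
  [12] 7/11 → 1 ('d')
  [13] 11/6 → 3 ('dda')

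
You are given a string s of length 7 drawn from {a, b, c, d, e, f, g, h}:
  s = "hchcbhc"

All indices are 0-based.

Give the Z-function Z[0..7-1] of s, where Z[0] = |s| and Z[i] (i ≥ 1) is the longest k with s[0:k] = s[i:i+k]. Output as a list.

Z[0]=7
i=1: i≥r, start 0; Z[1]=0
i=2: i≥r, start 0; Z[2]=2 extend→box=[2,4)
i=3: min(r-i=1, Z[1]=0)=0; Z[3]=0
i=4: i≥r, start 0; Z[4]=0
i=5: i≥r, start 0; Z[5]=2 extend→box=[5,7)
i=6: min(r-i=1, Z[1]=0)=0; Z[6]=0

[7, 0, 2, 0, 0, 2, 0]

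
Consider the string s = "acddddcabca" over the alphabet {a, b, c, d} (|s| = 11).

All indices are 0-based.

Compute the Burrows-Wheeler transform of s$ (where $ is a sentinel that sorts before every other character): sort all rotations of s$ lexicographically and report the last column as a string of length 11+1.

acc$abdadddc

rank  rotation      last
    0  $acddddcabca  a
    1  a$acddddcabc  c
    2  abca$acddddc  c
    3  acddddcabca$  $
    4  bca$acddddca  a
    5  ca$acddddcab  b
    6  cabca$acdddd  d
    7  cddddcabca$a  a
    8  dcabca$acddd  d
    9  ddcabca$acdd  d
   10  dddcabca$acd  d
   11  ddddcabca$ac  c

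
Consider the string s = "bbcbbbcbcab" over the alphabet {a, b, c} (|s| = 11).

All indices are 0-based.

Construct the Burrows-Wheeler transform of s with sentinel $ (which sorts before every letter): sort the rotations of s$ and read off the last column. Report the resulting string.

rank  rotation      last
    0  $bbcbbbcbcab  b
    1  ab$bbcbbbcbc  c
    2  b$bbcbbbcbca  a
    3  bbbcbcab$bbc  c
    4  bbcbbbcbcab$  $
    5  bbcbcab$bbcb  b
    6  bcab$bbcbbbc  c
    7  bcbbbcbcab$b  b
    8  bcbcab$bbcbb  b
    9  cab$bbcbbbcb  b
   10  cbbbcbcab$bb  b
   11  cbcab$bbcbbb  b

bcac$bcbbbbb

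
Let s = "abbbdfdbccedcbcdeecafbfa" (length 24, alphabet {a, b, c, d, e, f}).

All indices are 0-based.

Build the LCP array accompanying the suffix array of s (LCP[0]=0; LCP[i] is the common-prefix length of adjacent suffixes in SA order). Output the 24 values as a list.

[0, 1, 1, 0, 2, 1, 2, 1, 1, 0, 1, 1, 1, 1, 0, 1, 1, 1, 0, 1, 1, 0, 1, 1]

sorted suffixes:
  #0 SA[0]=23  'a'
  #1 SA[1]=0  'abbbdfdbccedcbcdeecafbfa'
  #2 SA[2]=19  'afbfa'
  #3 SA[3]=1  'bbbdfdbccedcbcdeecafbfa'
  #4 SA[4]=2  'bbdfdbccedcbcdeecafbfa'
  #5 SA[5]=7  'bccedcbcdeecafbfa'
  #6 SA[6]=13  'bcdeecafbfa'
  #7 SA[7]=3  'bdfdbccedcbcdeecafbfa'
  #8 SA[8]=21  'bfa'
  #9 SA[9]=18  'cafbfa'
  #10 SA[10]=12  'cbcdeecafbfa'
  #11 SA[11]=8  'ccedcbcdeecafbfa'
  #12 SA[12]=14  'cdeecafbfa'
  #13 SA[13]=9  'cedcbcdeecafbfa'
  #14 SA[14]=6  'dbccedcbcdeecafbfa'
  #15 SA[15]=11  'dcbcdeecafbfa'
  #16 SA[16]=15  'deecafbfa'
  #17 SA[17]=4  'dfdbccedcbcdeecafbfa'
  #18 SA[18]=17  'ecafbfa'
  #19 SA[19]=10  'edcbcdeecafbfa'
  #20 SA[20]=16  'eecafbfa'
  #21 SA[21]=22  'fa'
  #22 SA[22]=20  'fbfa'
  #23 SA[23]=5  'fdbccedcbcdeecafbfa'

SA = [23, 0, 19, 1, 2, 7, 13, 3, 21, 18, 12, 8, 14, 9, 6, 11, 15, 4, 17, 10, 16, 22, 20, 5]
[i] adj suffixes → lcp
  [1] 23/0 → 1 ('a')
  [2] 0/19 → 1 ('a')
  [3] 19/1 → 0 ('')
  [4] 1/2 → 2 ('bb')
  [5] 2/7 → 1 ('b')
  [6] 7/13 → 2 ('bc')
  [7] 13/3 → 1 ('b')
  [8] 3/21 → 1 ('b')
  [9] 21/18 → 0 ('')
  [10] 18/12 → 1 ('c')
  [11] 12/8 → 1 ('c')
  [12] 8/14 → 1 ('c')
  [13] 14/9 → 1 ('c')
  [14] 9/6 → 0 ('')
  [15] 6/11 → 1 ('d')
  [16] 11/15 → 1 ('d')
  [17] 15/4 → 1 ('d')
  [18] 4/17 → 0 ('')
  [19] 17/10 → 1 ('e')
  [20] 10/16 → 1 ('e')
  [21] 16/22 → 0 ('')
  [22] 22/20 → 1 ('f')
  [23] 20/5 → 1 ('f')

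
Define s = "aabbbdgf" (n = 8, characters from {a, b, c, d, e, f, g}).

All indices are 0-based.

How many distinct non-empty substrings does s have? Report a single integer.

32

rank→(start, suffix):
  0 → (0, 'aabbbdgf')
  1 → (1, 'abbbdgf')
  2 → (2, 'bbbdgf')
  3 → (3, 'bbdgf')
  4 → (4, 'bdgf')
  5 → (5, 'dgf')
  6 → (7, 'f')
  7 → (6, 'gf')

SA = [0, 1, 2, 3, 4, 5, 7, 6]
[i] adj suffixes → lcp
  [1] 0/1 → 1 ('a')
  [2] 1/2 → 0 ('')
  [3] 2/3 → 2 ('bb')
  [4] 3/4 → 1 ('b')
  [5] 4/5 → 0 ('')
  [6] 5/7 → 0 ('')
  [7] 7/6 → 0 ('')

n(n+1)/2 = 8·9/2 = 36
Σ LCP = 0 + 1 + 0 + 2 + 1 + 0 + 0 + 0 = 4
distinct = 36 − 4 = 32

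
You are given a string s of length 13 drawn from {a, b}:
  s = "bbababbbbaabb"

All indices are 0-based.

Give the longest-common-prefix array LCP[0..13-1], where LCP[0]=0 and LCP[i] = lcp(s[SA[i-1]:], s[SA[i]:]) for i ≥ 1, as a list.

rank→(start, suffix):
  0 → (9, 'aabb')
  1 → (2, 'ababbbbaabb')
  2 → (10, 'abb')
  3 → (4, 'abbbbaabb')
  4 → (12, 'b')
  5 → (8, 'baabb')
  6 → (1, 'bababbbbaabb')
  7 → (3, 'babbbbaabb')
  8 → (11, 'bb')
  9 → (7, 'bbaabb')
  10 → (0, 'bbababbbbaabb')
  11 → (6, 'bbbaabb')
  12 → (5, 'bbbbaabb')

SA = [9, 2, 10, 4, 12, 8, 1, 3, 11, 7, 0, 6, 5]
[i] adj suffixes → lcp
  [1] 9/2 → 1 ('a')
  [2] 2/10 → 2 ('ab')
  [3] 10/4 → 3 ('abb')
  [4] 4/12 → 0 ('')
  [5] 12/8 → 1 ('b')
  [6] 8/1 → 2 ('ba')
  [7] 1/3 → 3 ('bab')
  [8] 3/11 → 1 ('b')
  [9] 11/7 → 2 ('bb')
  [10] 7/0 → 3 ('bba')
  [11] 0/6 → 2 ('bb')
  [12] 6/5 → 3 ('bbb')

[0, 1, 2, 3, 0, 1, 2, 3, 1, 2, 3, 2, 3]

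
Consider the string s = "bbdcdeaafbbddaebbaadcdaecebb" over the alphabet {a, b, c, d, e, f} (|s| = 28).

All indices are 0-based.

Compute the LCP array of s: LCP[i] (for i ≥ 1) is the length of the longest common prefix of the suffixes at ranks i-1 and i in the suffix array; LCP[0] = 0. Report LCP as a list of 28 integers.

sorted suffixes:
  #0 SA[0]=17  'aadcdaecebb'
  #1 SA[1]=6  'aafbbddaebbaadcdaecebb'
  #2 SA[2]=18  'adcdaecebb'
  #3 SA[3]=13  'aebbaadcdaecebb'
  #4 SA[4]=22  'aecebb'
  #5 SA[5]=7  'afbbddaebbaadcdaecebb'
  #6 SA[6]=27  'b'
  #7 SA[7]=16  'baadcdaecebb'
  #8 SA[8]=26  'bb'
  #9 SA[9]=15  'bbaadcdaecebb'
  #10 SA[10]=0  'bbdcdeaafbbddaebbaadcdaecebb'
  #11 SA[11]=9  'bbddaebbaadcdaecebb'
  #12 SA[12]=1  'bdcdeaafbbddaebbaadcdaecebb'
  #13 SA[13]=10  'bddaebbaadcdaecebb'
  #14 SA[14]=20  'cdaecebb'
  #15 SA[15]=3  'cdeaafbbddaebbaadcdaecebb'
  #16 SA[16]=24  'cebb'
  #17 SA[17]=12  'daebbaadcdaecebb'
  #18 SA[18]=21  'daecebb'
  #19 SA[19]=19  'dcdaecebb'
  #20 SA[20]=2  'dcdeaafbbddaebbaadcdaecebb'
  #21 SA[21]=11  'ddaebbaadcdaecebb'
  #22 SA[22]=4  'deaafbbddaebbaadcdaecebb'
  #23 SA[23]=5  'eaafbbddaebbaadcdaecebb'
  #24 SA[24]=25  'ebb'
  #25 SA[25]=14  'ebbaadcdaecebb'
  #26 SA[26]=23  'ecebb'
  #27 SA[27]=8  'fbbddaebbaadcdaecebb'

SA = [17, 6, 18, 13, 22, 7, 27, 16, 26, 15, 0, 9, 1, 10, 20, 3, 24, 12, 21, 19, 2, 11, 4, 5, 25, 14, 23, 8]
[i] adj suffixes → lcp
  [1] 17/6 → 2 ('aa')
  [2] 6/18 → 1 ('a')
  [3] 18/13 → 1 ('a')
  [4] 13/22 → 2 ('ae')
  [5] 22/7 → 1 ('a')
  [6] 7/27 → 0 ('')
  [7] 27/16 → 1 ('b')
  [8] 16/26 → 1 ('b')
  [9] 26/15 → 2 ('bb')
  [10] 15/0 → 2 ('bb')
  [11] 0/9 → 3 ('bbd')
  [12] 9/1 → 1 ('b')
  [13] 1/10 → 2 ('bd')
  [14] 10/20 → 0 ('')
  [15] 20/3 → 2 ('cd')
  [16] 3/24 → 1 ('c')
  [17] 24/12 → 0 ('')
  [18] 12/21 → 3 ('dae')
  [19] 21/19 → 1 ('d')
  [20] 19/2 → 3 ('dcd')
  [21] 2/11 → 1 ('d')
  [22] 11/4 → 1 ('d')
  [23] 4/5 → 0 ('')
  [24] 5/25 → 1 ('e')
  [25] 25/14 → 3 ('ebb')
  [26] 14/23 → 1 ('e')
  [27] 23/8 → 0 ('')

[0, 2, 1, 1, 2, 1, 0, 1, 1, 2, 2, 3, 1, 2, 0, 2, 1, 0, 3, 1, 3, 1, 1, 0, 1, 3, 1, 0]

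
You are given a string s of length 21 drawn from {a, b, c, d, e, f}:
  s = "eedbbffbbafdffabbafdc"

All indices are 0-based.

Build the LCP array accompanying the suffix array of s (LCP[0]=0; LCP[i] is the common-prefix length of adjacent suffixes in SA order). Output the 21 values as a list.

sorted suffixes:
  #0 SA[0]=14  'abbafdc'
  #1 SA[1]=17  'afdc'
  #2 SA[2]=9  'afdffabbafdc'
  #3 SA[3]=16  'bafdc'
  #4 SA[4]=8  'bafdffabbafdc'
  #5 SA[5]=15  'bbafdc'
  #6 SA[6]=7  'bbafdffabbafdc'
  #7 SA[7]=3  'bbffbbafdffabbafdc'
  #8 SA[8]=4  'bffbbafdffabbafdc'
  #9 SA[9]=20  'c'
  #10 SA[10]=2  'dbbffbbafdffabbafdc'
  #11 SA[11]=19  'dc'
  #12 SA[12]=11  'dffabbafdc'
  #13 SA[13]=1  'edbbffbbafdffabbafdc'
  #14 SA[14]=0  'eedbbffbbafdffabbafdc'
  #15 SA[15]=13  'fabbafdc'
  #16 SA[16]=6  'fbbafdffabbafdc'
  #17 SA[17]=18  'fdc'
  #18 SA[18]=10  'fdffabbafdc'
  #19 SA[19]=12  'ffabbafdc'
  #20 SA[20]=5  'ffbbafdffabbafdc'

SA = [14, 17, 9, 16, 8, 15, 7, 3, 4, 20, 2, 19, 11, 1, 0, 13, 6, 18, 10, 12, 5]
i: (SA[i-1],SA[i]) lcp shared
  1: (14,17) 1 'a'
  2: (17,9) 3 'afd'
  3: (9,16) 0 ''
  4: (16,8) 4 'bafd'
  5: (8,15) 1 'b'
  6: (15,7) 5 'bbafd'
  7: (7,3) 2 'bb'
  8: (3,4) 1 'b'
  9: (4,20) 0 ''
  10: (20,2) 0 ''
  11: (2,19) 1 'd'
  12: (19,11) 1 'd'
  13: (11,1) 0 ''
  14: (1,0) 1 'e'
  15: (0,13) 0 ''
  16: (13,6) 1 'f'
  17: (6,18) 1 'f'
  18: (18,10) 2 'fd'
  19: (10,12) 1 'f'
  20: (12,5) 2 'ff'

[0, 1, 3, 0, 4, 1, 5, 2, 1, 0, 0, 1, 1, 0, 1, 0, 1, 1, 2, 1, 2]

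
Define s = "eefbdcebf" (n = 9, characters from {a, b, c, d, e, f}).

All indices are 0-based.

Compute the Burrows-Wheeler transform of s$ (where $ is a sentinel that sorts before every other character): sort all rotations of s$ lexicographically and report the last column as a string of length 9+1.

rank  rotation    last
    0  $eefbdcebf  f
    1  bdcebf$eef  f
    2  bf$eefbdce  e
    3  cebf$eefbd  d
    4  dcebf$eefb  b
    5  ebf$eefbdc  c
    6  eefbdcebf$  $
    7  efbdcebf$e  e
    8  f$eefbdceb  b
    9  fbdcebf$ee  e

ffedbc$ebe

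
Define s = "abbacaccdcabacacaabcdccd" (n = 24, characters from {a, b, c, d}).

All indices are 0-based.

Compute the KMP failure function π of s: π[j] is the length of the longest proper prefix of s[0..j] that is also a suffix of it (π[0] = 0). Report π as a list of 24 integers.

π[0] = 0
j=1 s[j]='b': π[1]=0 (border '')
j=2 s[j]='b': π[2]=0 (border '')
j=3 s[j]='a': π[3]=1 (border 'a')
j=4 s[j]='c': k: 1→0; π[4]=0 (border '')
j=5 s[j]='a': π[5]=1 (border 'a')
j=6 s[j]='c': k: 1→0; π[6]=0 (border '')
j=7 s[j]='c': π[7]=0 (border '')
j=8 s[j]='d': π[8]=0 (border '')
j=9 s[j]='c': π[9]=0 (border '')
j=10 s[j]='a': π[10]=1 (border 'a')
j=11 s[j]='b': π[11]=2 (border 'ab')
j=12 s[j]='a': k: 2→0; π[12]=1 (border 'a')
j=13 s[j]='c': k: 1→0; π[13]=0 (border '')
j=14 s[j]='a': π[14]=1 (border 'a')
j=15 s[j]='c': k: 1→0; π[15]=0 (border '')
j=16 s[j]='a': π[16]=1 (border 'a')
j=17 s[j]='a': k: 1→0; π[17]=1 (border 'a')
j=18 s[j]='b': π[18]=2 (border 'ab')
j=19 s[j]='c': k: 2→0; π[19]=0 (border '')
j=20 s[j]='d': π[20]=0 (border '')
j=21 s[j]='c': π[21]=0 (border '')
j=22 s[j]='c': π[22]=0 (border '')
j=23 s[j]='d': π[23]=0 (border '')

[0, 0, 0, 1, 0, 1, 0, 0, 0, 0, 1, 2, 1, 0, 1, 0, 1, 1, 2, 0, 0, 0, 0, 0]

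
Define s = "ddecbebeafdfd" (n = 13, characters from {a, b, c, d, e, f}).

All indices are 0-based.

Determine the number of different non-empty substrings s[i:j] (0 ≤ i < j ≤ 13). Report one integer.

82

sorted suffixes:
  #0 SA[0]=8  'afdfd'
  #1 SA[1]=6  'beafdfd'
  #2 SA[2]=4  'bebeafdfd'
  #3 SA[3]=3  'cbebeafdfd'
  #4 SA[4]=12  'd'
  #5 SA[5]=0  'ddecbebeafdfd'
  #6 SA[6]=1  'decbebeafdfd'
  #7 SA[7]=10  'dfd'
  #8 SA[8]=7  'eafdfd'
  #9 SA[9]=5  'ebeafdfd'
  #10 SA[10]=2  'ecbebeafdfd'
  #11 SA[11]=11  'fd'
  #12 SA[12]=9  'fdfd'

SA = [8, 6, 4, 3, 12, 0, 1, 10, 7, 5, 2, 11, 9]
i: (SA[i-1],SA[i]) lcp shared
  1: (8,6) 0 ''
  2: (6,4) 2 'be'
  3: (4,3) 0 ''
  4: (3,12) 0 ''
  5: (12,0) 1 'd'
  6: (0,1) 1 'd'
  7: (1,10) 1 'd'
  8: (10,7) 0 ''
  9: (7,5) 1 'e'
  10: (5,2) 1 'e'
  11: (2,11) 0 ''
  12: (11,9) 2 'fd'

n(n+1)/2 = 13·14/2 = 91
Σ LCP = 0 + 0 + 2 + 0 + 0 + 1 + 1 + 1 + 0 + 1 + 1 + 0 + 2 = 9
distinct = 91 − 9 = 82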